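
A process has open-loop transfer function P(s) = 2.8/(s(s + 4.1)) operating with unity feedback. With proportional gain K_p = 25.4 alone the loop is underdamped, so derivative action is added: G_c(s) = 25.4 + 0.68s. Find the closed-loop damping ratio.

Forward path: (25.4 + 0.68s)·2.8/(s(s+4.1)). The closed-loop characteristic equation is s² + (4.1 + 2.8·0.68)s + 2.8·25.4 = 0.
That is s² + 6.004s + 71.12 = 0, so ω_n = 8.433 rad/s and ζ = 6.004/(2·8.433) = 0.356.

ζ = 0.356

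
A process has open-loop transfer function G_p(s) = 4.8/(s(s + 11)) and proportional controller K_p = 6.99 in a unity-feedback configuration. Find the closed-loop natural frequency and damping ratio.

ω_n = 5.79 rad/s, ζ = 0.95

1 + K_p·G_p(s) = 0 gives s² + 11s + 33.55 = 0.
Matching s² + 2ζω_n s + ω_n²: ω_n = √33.55 = 5.792 rad/s and 2ζω_n = 11, so ζ = 11/(2·5.792) = 0.95.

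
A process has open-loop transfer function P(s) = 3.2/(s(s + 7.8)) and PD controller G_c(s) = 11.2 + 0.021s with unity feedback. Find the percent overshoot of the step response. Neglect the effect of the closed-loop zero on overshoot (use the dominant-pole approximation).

6.47%

Forward path: (11.2 + 0.021s)·3.2/(s(s+7.8)). The closed-loop characteristic equation is s² + (7.8 + 3.2·0.021)s + 3.2·11.2 = 0.
That is s² + 7.867s + 35.84 = 0, so ω_n = 5.987 rad/s and ζ = 7.867/(2·5.987) = 0.6571.
%OS = 100·exp(−πζ/√(1−ζ²)) = 6.47%.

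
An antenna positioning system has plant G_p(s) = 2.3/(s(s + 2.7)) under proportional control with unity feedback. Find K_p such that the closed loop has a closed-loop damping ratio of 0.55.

Closed-loop characteristic equation: s² + 2.7s + K_p·2.3 = 0.
So ω_n = √(2.3K_p) and 2ζω_n = 2.7, giving ζ = 2.7/(2√(2.3K_p)).
Setting ζ = 0.55: √(2.3K_p) = 2.7/(2·0.55) = 2.455, so K_p = 6.025/2.3 = 2.62.

K_p = 2.62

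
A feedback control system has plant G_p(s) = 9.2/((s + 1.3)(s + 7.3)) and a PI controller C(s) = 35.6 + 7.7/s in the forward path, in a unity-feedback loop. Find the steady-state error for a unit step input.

The open loop C(s)G_p(s) has a pole at the origin (type 1), so the static position error constant is infinite and e_ss = 1/(1+∞) = 0.

0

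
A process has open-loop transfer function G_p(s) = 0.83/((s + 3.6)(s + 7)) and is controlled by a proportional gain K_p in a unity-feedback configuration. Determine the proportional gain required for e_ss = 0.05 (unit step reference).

Steady-state error for a unit step on this type-0 loop is 1/(1 + K_p·G_p(0)).
G_p(0) = 0.03294. Require 1/(1 + K_p·0.03294) = 0.05, so 1 + 0.03294·K_p = 20.
K_p = (20 − 1)/0.03294 = 577.

K_p = 577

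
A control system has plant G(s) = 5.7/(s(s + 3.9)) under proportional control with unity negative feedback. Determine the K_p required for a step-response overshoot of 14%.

From %OS = 100·exp(−πζ/√(1−ζ²)) = 14%, ζ = −ln(0.14)/√(π²+ln²(0.14)) = 0.5305.
Characteristic equation s² + 3.9s + 5.7K_p = 0 gives ζ = 3.9/(2√(5.7K_p)).
Setting ζ = 0.5305: √(5.7K_p) = 3.9/(2·0.5305) = 3.676, so K_p = 13.51/5.7 = 2.37.

K_p = 2.37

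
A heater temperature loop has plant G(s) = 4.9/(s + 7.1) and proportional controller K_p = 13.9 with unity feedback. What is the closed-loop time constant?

τ = 0.0133 s

Closed-loop transfer function: T(s) = K_p·G(s)/(1 + K_p·G(s)) = 68.11/(s + 7.1 + 68.11) = 68.11/(s + 75.21).
Time constant τ = 1/75.21 = 0.0133 s.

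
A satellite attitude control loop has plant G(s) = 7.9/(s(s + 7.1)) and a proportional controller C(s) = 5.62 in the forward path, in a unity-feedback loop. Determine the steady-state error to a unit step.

The open loop C(s)G(s) has a pole at the origin (type 1), so the static position error constant is infinite and e_ss = 1/(1+∞) = 0.

0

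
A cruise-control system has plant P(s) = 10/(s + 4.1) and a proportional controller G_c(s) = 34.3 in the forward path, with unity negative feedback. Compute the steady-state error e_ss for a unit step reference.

0.0118

The loop is type 0. Static position error constant K_pos = G_c(0)·P(0) = 34.3·2.439 = 83.66.
Steady-state error to a unit step: e_ss = 1/(1+K_pos) = 1/84.66 = 0.0118.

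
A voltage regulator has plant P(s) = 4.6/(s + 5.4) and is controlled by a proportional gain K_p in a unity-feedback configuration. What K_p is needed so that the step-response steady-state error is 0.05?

For a type-0 loop with proportional control, e_ss = 1/(1 + K_p·P(0)).
P(0) = 0.8519. Require 1/(1 + K_p·0.8519) = 0.05, so 1 + 0.8519·K_p = 20.
K_p = (20 − 1)/0.8519 = 22.3.

K_p = 22.3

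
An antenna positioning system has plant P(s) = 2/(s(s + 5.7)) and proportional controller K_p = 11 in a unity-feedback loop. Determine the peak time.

From 1 + K_pP(s) = 0: s² + 5.7s + 22 = 0 ⇒ ω_n = 4.69, ζ = 0.6076.
Damped frequency ω_d = ω_n√(1−ζ²) = 3.725 rad/s, so peak time T_p = π/ω_d = 0.843 s.

T_p = 0.843 s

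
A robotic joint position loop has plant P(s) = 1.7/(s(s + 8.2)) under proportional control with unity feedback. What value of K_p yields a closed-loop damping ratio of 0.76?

K_p = 17.1

Closed-loop characteristic equation: s² + 8.2s + K_p·1.7 = 0.
So ω_n = √(1.7K_p) and 2ζω_n = 8.2, giving ζ = 8.2/(2√(1.7K_p)).
Setting ζ = 0.76: √(1.7K_p) = 8.2/(2·0.76) = 5.395, so K_p = 29.1/1.7 = 17.1.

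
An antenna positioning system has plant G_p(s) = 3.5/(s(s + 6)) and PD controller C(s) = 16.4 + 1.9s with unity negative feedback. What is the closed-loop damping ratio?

Forward path: (16.4 + 1.9s)·3.5/(s(s+6)). The closed-loop characteristic equation is s² + (6 + 3.5·1.9)s + 3.5·16.4 = 0.
That is s² + 12.65s + 57.4 = 0, so ω_n = 7.576 rad/s and ζ = 12.65/(2·7.576) = 0.8348.

ζ = 0.835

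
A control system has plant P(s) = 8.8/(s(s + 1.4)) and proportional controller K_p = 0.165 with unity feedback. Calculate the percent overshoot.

From 1 + K_pP(s) = 0: s² + 1.4s + 1.452 = 0 ⇒ ω_n = 1.205, ζ = 0.5809.
%OS = 100·exp(−πζ/√(1−ζ²)) = 100·exp(−π·0.5809/√0.6625) = 10.6%.

10.6%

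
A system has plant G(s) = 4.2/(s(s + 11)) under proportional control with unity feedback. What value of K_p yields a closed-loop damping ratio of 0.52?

Closed-loop characteristic equation: s² + 11s + K_p·4.2 = 0.
So ω_n = √(4.2K_p) and 2ζω_n = 11, giving ζ = 11/(2√(4.2K_p)).
Setting ζ = 0.52: √(4.2K_p) = 11/(2·0.52) = 10.58, so K_p = 111.9/4.2 = 26.6.

K_p = 26.6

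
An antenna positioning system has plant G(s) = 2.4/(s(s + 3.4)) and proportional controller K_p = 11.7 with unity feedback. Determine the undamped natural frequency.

ω_n = 5.3 rad/s

1 + K_p·G(s) = 0 gives s² + 3.4s + 28.08 = 0.
So ω_n² = 28.08 ⇒ ω_n = 5.299 rad/s, and ζ = 3.4/(2ω_n) = 0.321.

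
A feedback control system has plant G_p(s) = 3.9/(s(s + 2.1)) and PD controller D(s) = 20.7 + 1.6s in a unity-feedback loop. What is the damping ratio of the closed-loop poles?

ζ = 0.464

Forward path: (20.7 + 1.6s)·3.9/(s(s+2.1)). The closed-loop characteristic equation is s² + (2.1 + 3.9·1.6)s + 3.9·20.7 = 0.
That is s² + 8.34s + 80.73 = 0, so ω_n = 8.985 rad/s and ζ = 8.34/(2·8.985) = 0.4641.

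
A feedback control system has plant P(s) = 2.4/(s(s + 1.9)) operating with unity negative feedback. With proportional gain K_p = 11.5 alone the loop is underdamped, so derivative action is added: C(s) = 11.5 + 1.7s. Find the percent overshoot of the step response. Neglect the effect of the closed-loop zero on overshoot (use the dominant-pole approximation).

11.4%

Forward path: (11.5 + 1.7s)·2.4/(s(s+1.9)). The closed-loop characteristic equation is s² + (1.9 + 2.4·1.7)s + 2.4·11.5 = 0.
That is s² + 5.98s + 27.6 = 0, so ω_n = 5.254 rad/s and ζ = 5.98/(2·5.254) = 0.5691.
%OS = 100·exp(−πζ/√(1−ζ²)) = 11.4%.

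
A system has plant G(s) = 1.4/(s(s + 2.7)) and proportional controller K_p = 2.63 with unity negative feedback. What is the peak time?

T_p = 2.3 s

From 1 + K_pG(s) = 0: s² + 2.7s + 3.682 = 0 ⇒ ω_n = 1.919, ζ = 0.7035.
Damped frequency ω_d = ω_n√(1−ζ²) = 1.364 rad/s, so peak time T_p = π/ω_d = 2.3 s.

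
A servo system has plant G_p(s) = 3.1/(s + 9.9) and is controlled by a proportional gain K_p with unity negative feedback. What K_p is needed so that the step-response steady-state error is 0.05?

K_p = 60.7

Steady-state error for a unit step on this type-0 loop is 1/(1 + K_p·G_p(0)).
G_p(0) = 0.3131. Require 1/(1 + K_p·0.3131) = 0.05, so 1 + 0.3131·K_p = 20.
K_p = (20 − 1)/0.3131 = 60.7.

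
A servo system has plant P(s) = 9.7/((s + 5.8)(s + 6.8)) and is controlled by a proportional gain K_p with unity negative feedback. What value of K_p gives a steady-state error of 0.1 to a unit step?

The loop is type 0, so e_ss(step) = 1/(1 + K_pos) with K_pos = K_p·P(0).
P(0) = 0.2459. Require 1/(1 + K_p·0.2459) = 0.1, so 1 + 0.2459·K_p = 10.
K_p = (10 − 1)/0.2459 = 36.6.

K_p = 36.6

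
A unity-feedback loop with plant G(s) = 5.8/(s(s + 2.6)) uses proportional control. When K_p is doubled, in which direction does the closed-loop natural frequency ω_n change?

ω_n = √(5.8·K_p), which grows with K_p.

increase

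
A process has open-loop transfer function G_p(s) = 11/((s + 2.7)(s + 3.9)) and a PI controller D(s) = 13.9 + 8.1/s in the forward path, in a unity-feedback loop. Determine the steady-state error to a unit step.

The open loop D(s)G_p(s) has a pole at the origin (type 1), so the static position error constant is infinite and e_ss = 1/(1+∞) = 0.

0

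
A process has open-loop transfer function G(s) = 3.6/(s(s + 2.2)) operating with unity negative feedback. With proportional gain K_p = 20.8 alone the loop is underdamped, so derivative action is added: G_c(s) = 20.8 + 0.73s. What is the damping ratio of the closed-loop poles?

Forward path: (20.8 + 0.73s)·3.6/(s(s+2.2)). The closed-loop characteristic equation is s² + (2.2 + 3.6·0.73)s + 3.6·20.8 = 0.
That is s² + 4.828s + 74.88 = 0, so ω_n = 8.653 rad/s and ζ = 4.828/(2·8.653) = 0.279.

ζ = 0.279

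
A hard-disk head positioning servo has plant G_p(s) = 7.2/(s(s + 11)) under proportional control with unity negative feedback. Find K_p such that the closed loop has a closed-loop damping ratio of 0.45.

Closed-loop characteristic equation: s² + 11s + K_p·7.2 = 0.
So ω_n = √(7.2K_p) and 2ζω_n = 11, giving ζ = 11/(2√(7.2K_p)).
Setting ζ = 0.45: √(7.2K_p) = 11/(2·0.45) = 12.22, so K_p = 149.4/7.2 = 20.7.

K_p = 20.7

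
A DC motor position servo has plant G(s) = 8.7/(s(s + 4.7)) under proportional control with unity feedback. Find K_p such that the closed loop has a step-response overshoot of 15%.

K_p = 2.38

From %OS = 100·exp(−πζ/√(1−ζ²)) = 15%, ζ = −ln(0.15)/√(π²+ln²(0.15)) = 0.5169.
Characteristic equation s² + 4.7s + 8.7K_p = 0 gives ζ = 4.7/(2√(8.7K_p)).
Setting ζ = 0.5169: √(8.7K_p) = 4.7/(2·0.5169) = 4.546, so K_p = 20.67/8.7 = 2.38.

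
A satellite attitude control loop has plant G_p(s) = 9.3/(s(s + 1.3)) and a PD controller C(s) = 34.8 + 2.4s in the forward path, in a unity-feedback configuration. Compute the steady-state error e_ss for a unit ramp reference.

0.00402

The loop has one pole at the origin (type 1). Velocity error constant K_v = lim_{s→0} s·C(s)G_p(s) = 34.8·9.3/1.3 = 249.
Steady-state error to a unit ramp: e_ss = 1/K_v = 0.00402.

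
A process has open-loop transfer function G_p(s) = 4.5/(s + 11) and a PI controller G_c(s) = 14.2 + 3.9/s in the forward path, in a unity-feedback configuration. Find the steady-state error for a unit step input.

The open loop G_c(s)G_p(s) has a pole at the origin (type 1), so the static position error constant is infinite and e_ss = 1/(1+∞) = 0.

0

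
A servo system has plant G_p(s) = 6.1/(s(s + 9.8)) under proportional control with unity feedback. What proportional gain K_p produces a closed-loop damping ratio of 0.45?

Closed-loop characteristic equation: s² + 9.8s + K_p·6.1 = 0.
So ω_n = √(6.1K_p) and 2ζω_n = 9.8, giving ζ = 9.8/(2√(6.1K_p)).
Setting ζ = 0.45: √(6.1K_p) = 9.8/(2·0.45) = 10.89, so K_p = 118.6/6.1 = 19.4.

K_p = 19.4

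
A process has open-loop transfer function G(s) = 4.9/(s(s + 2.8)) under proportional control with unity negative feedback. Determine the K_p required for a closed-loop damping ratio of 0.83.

K_p = 0.581

Closed-loop characteristic equation: s² + 2.8s + K_p·4.9 = 0.
So ω_n = √(4.9K_p) and 2ζω_n = 2.8, giving ζ = 2.8/(2√(4.9K_p)).
Setting ζ = 0.83: √(4.9K_p) = 2.8/(2·0.83) = 1.687, so K_p = 2.845/4.9 = 0.581.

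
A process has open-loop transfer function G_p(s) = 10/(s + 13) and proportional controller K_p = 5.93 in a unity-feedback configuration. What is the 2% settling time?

T_s ≈ 0.0553 s

Closed-loop transfer function: T(s) = K_p·G_p(s)/(1 + K_p·G_p(s)) = 59.3/(s + 13 + 59.3) = 59.3/(s + 72.3).
Time constant τ = 1/72.3 = 0.01383 s, so the 2% settling time is about 4τ = 0.0553 s.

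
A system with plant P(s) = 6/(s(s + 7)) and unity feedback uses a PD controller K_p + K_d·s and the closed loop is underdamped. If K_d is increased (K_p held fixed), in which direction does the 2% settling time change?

Characteristic equation s² + (7 + 6K_d)s + 6K_p = 0: raising K_d increases ζω_n = (7+6K_d)/2 while the loop stays underdamped, so T_s ≈ 4/(ζω_n) decreases.

decrease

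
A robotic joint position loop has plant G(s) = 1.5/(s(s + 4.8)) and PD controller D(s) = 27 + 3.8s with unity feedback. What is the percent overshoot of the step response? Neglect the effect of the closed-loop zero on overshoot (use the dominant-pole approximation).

Forward path: (27 + 3.8s)·1.5/(s(s+4.8)). The closed-loop characteristic equation is s² + (4.8 + 1.5·3.8)s + 1.5·27 = 0.
That is s² + 10.5s + 40.5 = 0, so ω_n = 6.364 rad/s and ζ = 10.5/(2·6.364) = 0.825.
%OS = 100·exp(−πζ/√(1−ζ²)) = 1.02%.

1.02%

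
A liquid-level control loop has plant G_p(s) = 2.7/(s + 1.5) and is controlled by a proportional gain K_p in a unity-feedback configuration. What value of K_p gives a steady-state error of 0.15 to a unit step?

K_p = 3.15

The loop is type 0, so e_ss(step) = 1/(1 + K_pos) with K_pos = K_p·G_p(0).
G_p(0) = 1.8. Require 1/(1 + K_p·1.8) = 0.15, so 1 + 1.8·K_p = 6.667.
K_p = (6.667 − 1)/1.8 = 3.15.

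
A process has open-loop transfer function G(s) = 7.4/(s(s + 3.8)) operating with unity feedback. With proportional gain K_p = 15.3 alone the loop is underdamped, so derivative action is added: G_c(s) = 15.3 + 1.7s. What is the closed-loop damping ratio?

Forward path: (15.3 + 1.7s)·7.4/(s(s+3.8)). The closed-loop characteristic equation is s² + (3.8 + 7.4·1.7)s + 7.4·15.3 = 0.
That is s² + 16.38s + 113.2 = 0, so ω_n = 10.64 rad/s and ζ = 16.38/(2·10.64) = 0.7697.

ζ = 0.77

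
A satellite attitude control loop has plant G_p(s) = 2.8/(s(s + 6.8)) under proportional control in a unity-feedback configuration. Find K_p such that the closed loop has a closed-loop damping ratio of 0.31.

Closed-loop characteristic equation: s² + 6.8s + K_p·2.8 = 0.
So ω_n = √(2.8K_p) and 2ζω_n = 6.8, giving ζ = 6.8/(2√(2.8K_p)).
Setting ζ = 0.31: √(2.8K_p) = 6.8/(2·0.31) = 10.97, so K_p = 120.3/2.8 = 43.

K_p = 43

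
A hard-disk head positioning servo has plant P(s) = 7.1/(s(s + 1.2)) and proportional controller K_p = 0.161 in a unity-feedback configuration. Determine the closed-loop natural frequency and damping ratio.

ω_n = 1.07 rad/s, ζ = 0.561

With unity feedback the closed-loop characteristic equation is s² + 1.2s + 0.161·7.1 = s² + 1.2s + 1.143 = 0.
Matching s² + 2ζω_n s + ω_n²: ω_n = √1.143 = 1.069 rad/s and 2ζω_n = 1.2, so ζ = 1.2/(2·1.069) = 0.561.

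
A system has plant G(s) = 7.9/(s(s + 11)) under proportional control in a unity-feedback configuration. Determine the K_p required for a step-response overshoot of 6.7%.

K_p = 9

From %OS = 100·exp(−πζ/√(1−ζ²)) = 6.7%, ζ = −ln(0.067)/√(π²+ln²(0.067)) = 0.6522.
Characteristic equation s² + 11s + 7.9K_p = 0 gives ζ = 11/(2√(7.9K_p)).
Setting ζ = 0.6522: √(7.9K_p) = 11/(2·0.6522) = 8.433, so K_p = 71.11/7.9 = 9.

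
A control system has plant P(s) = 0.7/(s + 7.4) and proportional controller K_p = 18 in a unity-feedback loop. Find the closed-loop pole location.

Closed-loop transfer function: T(s) = K_p·P(s)/(1 + K_p·P(s)) = 12.6/(s + 7.4 + 12.6) = 12.6/(s + 20).
The closed-loop pole is at s = −20.

s = -20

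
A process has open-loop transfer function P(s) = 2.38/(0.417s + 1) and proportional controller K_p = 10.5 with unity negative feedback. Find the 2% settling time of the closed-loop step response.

T_s ≈ 0.0642 s

Closed loop: T(s) = K_p·P/(1+K_p·P) = 24.99/(0.417s + 1 + 24.99), with pole at s = −(1 + 24.99)/0.417 = −62.33.
τ = 1/62.33 = 0.01604 s, so 2% settling time ≈ 4τ = 0.0642 s.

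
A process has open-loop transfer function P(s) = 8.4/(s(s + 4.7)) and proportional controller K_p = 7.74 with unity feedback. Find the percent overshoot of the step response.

38.4%

From 1 + K_pP(s) = 0: s² + 4.7s + 65.02 = 0 ⇒ ω_n = 8.063, ζ = 0.2914.
%OS = 100·exp(−πζ/√(1−ζ²)) = 100·exp(−π·0.2914/√0.9151) = 38.4%.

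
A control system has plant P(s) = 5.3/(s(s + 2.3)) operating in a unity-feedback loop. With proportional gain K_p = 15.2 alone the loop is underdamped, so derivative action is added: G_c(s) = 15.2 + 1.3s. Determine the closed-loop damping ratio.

ζ = 0.512

Forward path: (15.2 + 1.3s)·5.3/(s(s+2.3)). The closed-loop characteristic equation is s² + (2.3 + 5.3·1.3)s + 5.3·15.2 = 0.
That is s² + 9.19s + 80.56 = 0, so ω_n = 8.976 rad/s and ζ = 9.19/(2·8.976) = 0.5119.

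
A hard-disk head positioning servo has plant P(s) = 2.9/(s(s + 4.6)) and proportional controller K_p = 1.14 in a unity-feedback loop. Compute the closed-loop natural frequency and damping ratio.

The closed-loop denominator is s(s+4.6) + 1.14·2.9 = s² + 4.6s + 3.306.
Matching s² + 2ζω_n s + ω_n²: ω_n = √3.306 = 1.818 rad/s and 2ζω_n = 4.6, so ζ = 4.6/(2·1.818) = 1.26.

ω_n = 1.82 rad/s, ζ = 1.26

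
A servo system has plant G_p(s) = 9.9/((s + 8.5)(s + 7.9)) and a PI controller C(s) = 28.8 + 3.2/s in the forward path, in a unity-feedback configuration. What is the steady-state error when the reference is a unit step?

The open loop C(s)G_p(s) has a pole at the origin (type 1), so the static position error constant is infinite and e_ss = 1/(1+∞) = 0.

0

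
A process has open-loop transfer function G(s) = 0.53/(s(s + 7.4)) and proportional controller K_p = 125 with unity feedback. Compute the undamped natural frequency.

With unity feedback the closed-loop characteristic equation is s² + 7.4s + 125·0.53 = s² + 7.4s + 66.25 = 0.
Matching s² + 2ζω_n s + ω_n²: ω_n = √66.25 = 8.139 rad/s and 2ζω_n = 7.4, so ζ = 7.4/(2·8.139) = 0.455.

ω_n = 8.14 rad/s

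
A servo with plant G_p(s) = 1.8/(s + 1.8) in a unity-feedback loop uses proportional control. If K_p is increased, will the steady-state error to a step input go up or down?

decrease

e_ss = 1/(1 + K_p·G_p(0)); a larger K_p raises the denominator, so e_ss decreases.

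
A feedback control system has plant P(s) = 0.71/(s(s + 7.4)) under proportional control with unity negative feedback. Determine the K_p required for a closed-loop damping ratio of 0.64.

Closed-loop characteristic equation: s² + 7.4s + K_p·0.71 = 0.
So ω_n = √(0.71K_p) and 2ζω_n = 7.4, giving ζ = 7.4/(2√(0.71K_p)).
Setting ζ = 0.64: √(0.71K_p) = 7.4/(2·0.64) = 5.781, so K_p = 33.42/0.71 = 47.1.

K_p = 47.1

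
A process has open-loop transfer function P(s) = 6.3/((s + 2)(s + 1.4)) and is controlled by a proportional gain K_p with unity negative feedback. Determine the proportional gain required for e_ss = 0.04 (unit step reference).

K_p = 10.7

Steady-state error for a unit step on this type-0 loop is 1/(1 + K_p·P(0)).
P(0) = 2.25. Require 1/(1 + K_p·2.25) = 0.04, so 1 + 2.25·K_p = 25.
K_p = (25 − 1)/2.25 = 10.7.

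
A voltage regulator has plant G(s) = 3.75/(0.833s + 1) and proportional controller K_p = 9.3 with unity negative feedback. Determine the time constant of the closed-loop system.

τ = 0.0232 s

Closed loop: T(s) = K_p·G/(1+K_p·G) = 34.88/(0.833s + 1 + 34.88), with pole at s = −(1 + 34.88)/0.833 = −43.07.
Closed-loop time constant τ = 1/43.07 = 0.0232 s.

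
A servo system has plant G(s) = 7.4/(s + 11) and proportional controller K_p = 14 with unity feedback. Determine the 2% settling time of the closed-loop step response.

Closed-loop transfer function: T(s) = K_p·G(s)/(1 + K_p·G(s)) = 103.6/(s + 11 + 103.6) = 103.6/(s + 114.6).
Time constant τ = 1/114.6 = 0.008726 s, so the 2% settling time is about 4τ = 0.0349 s.

T_s ≈ 0.0349 s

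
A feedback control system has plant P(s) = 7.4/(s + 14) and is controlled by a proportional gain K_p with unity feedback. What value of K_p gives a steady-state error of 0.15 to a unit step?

K_p = 10.7

For a type-0 loop with proportional control, e_ss = 1/(1 + K_p·P(0)).
P(0) = 0.5286. Require 1/(1 + K_p·0.5286) = 0.15, so 1 + 0.5286·K_p = 6.667.
K_p = (6.667 − 1)/0.5286 = 10.7.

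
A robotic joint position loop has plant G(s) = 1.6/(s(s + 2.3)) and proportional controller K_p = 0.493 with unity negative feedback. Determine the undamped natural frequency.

1 + K_p·G(s) = 0 gives s² + 2.3s + 0.7888 = 0.
So ω_n² = 0.7888 ⇒ ω_n = 0.8881 rad/s, and ζ = 2.3/(2ω_n) = 1.29.

ω_n = 0.888 rad/s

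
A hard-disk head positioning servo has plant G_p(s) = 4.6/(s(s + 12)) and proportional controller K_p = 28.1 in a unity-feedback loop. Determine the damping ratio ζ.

1 + K_p·G_p(s) = 0 gives s² + 12s + 129.3 = 0.
So ω_n² = 129.3 ⇒ ω_n = 11.37 rad/s, and ζ = 12/(2ω_n) = 0.528.

ζ = 0.528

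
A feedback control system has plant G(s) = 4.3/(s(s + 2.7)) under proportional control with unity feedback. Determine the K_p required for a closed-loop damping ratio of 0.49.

Closed-loop characteristic equation: s² + 2.7s + K_p·4.3 = 0.
So ω_n = √(4.3K_p) and 2ζω_n = 2.7, giving ζ = 2.7/(2√(4.3K_p)).
Setting ζ = 0.49: √(4.3K_p) = 2.7/(2·0.49) = 2.755, so K_p = 7.591/4.3 = 1.77.

K_p = 1.77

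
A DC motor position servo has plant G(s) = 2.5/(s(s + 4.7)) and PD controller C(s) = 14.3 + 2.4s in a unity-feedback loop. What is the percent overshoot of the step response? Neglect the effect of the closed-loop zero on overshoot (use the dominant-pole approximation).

0.184%

Forward path: (14.3 + 2.4s)·2.5/(s(s+4.7)). The closed-loop characteristic equation is s² + (4.7 + 2.5·2.4)s + 2.5·14.3 = 0.
That is s² + 10.7s + 35.75 = 0, so ω_n = 5.979 rad/s and ζ = 10.7/(2·5.979) = 0.8948.
%OS = 100·exp(−πζ/√(1−ζ²)) = 0.184%.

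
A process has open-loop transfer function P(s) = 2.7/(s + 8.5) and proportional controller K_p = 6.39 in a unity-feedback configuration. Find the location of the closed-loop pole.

s = -25.75

Closed-loop transfer function: T(s) = K_p·P(s)/(1 + K_p·P(s)) = 17.25/(s + 8.5 + 17.25) = 17.25/(s + 25.75).
The closed-loop pole is at s = −25.75.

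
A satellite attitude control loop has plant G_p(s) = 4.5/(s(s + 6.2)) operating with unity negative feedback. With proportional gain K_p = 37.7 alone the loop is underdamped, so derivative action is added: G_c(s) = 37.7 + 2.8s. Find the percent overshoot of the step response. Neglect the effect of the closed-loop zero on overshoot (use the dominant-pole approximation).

3.78%

Forward path: (37.7 + 2.8s)·4.5/(s(s+6.2)). The closed-loop characteristic equation is s² + (6.2 + 4.5·2.8)s + 4.5·37.7 = 0.
That is s² + 18.8s + 169.7 = 0, so ω_n = 13.02 rad/s and ζ = 18.8/(2·13.02) = 0.7217.
%OS = 100·exp(−πζ/√(1−ζ²)) = 3.78%.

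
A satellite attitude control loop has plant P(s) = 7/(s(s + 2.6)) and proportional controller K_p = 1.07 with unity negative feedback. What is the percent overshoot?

From 1 + K_pP(s) = 0: s² + 2.6s + 7.49 = 0 ⇒ ω_n = 2.737, ζ = 0.475.
%OS = 100·exp(−πζ/√(1−ζ²)) = 100·exp(−π·0.475/√0.7744) = 18.3%.

18.3%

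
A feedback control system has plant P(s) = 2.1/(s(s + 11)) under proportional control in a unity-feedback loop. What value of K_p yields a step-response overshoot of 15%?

K_p = 53.9

From %OS = 100·exp(−πζ/√(1−ζ²)) = 15%, ζ = −ln(0.15)/√(π²+ln²(0.15)) = 0.5169.
Characteristic equation s² + 11s + 2.1K_p = 0 gives ζ = 11/(2√(2.1K_p)).
Setting ζ = 0.5169: √(2.1K_p) = 11/(2·0.5169) = 10.64, so K_p = 113.2/2.1 = 53.9.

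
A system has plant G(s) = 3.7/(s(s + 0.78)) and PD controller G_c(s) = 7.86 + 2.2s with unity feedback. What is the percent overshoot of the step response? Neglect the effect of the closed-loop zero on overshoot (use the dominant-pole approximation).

0.983%

Forward path: (7.86 + 2.2s)·3.7/(s(s+0.78)). The closed-loop characteristic equation is s² + (0.78 + 3.7·2.2)s + 3.7·7.86 = 0.
That is s² + 8.92s + 29.08 = 0, so ω_n = 5.393 rad/s and ζ = 8.92/(2·5.393) = 0.827.
%OS = 100·exp(−πζ/√(1−ζ²)) = 0.983%.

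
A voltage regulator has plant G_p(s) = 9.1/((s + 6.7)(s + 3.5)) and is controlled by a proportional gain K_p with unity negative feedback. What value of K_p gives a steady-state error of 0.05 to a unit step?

K_p = 49

The loop is type 0, so e_ss(step) = 1/(1 + K_pos) with K_pos = K_p·G_p(0).
G_p(0) = 0.3881. Require 1/(1 + K_p·0.3881) = 0.05, so 1 + 0.3881·K_p = 20.
K_p = (20 − 1)/0.3881 = 49.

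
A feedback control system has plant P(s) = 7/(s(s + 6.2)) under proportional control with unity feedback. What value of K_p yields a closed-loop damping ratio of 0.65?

Closed-loop characteristic equation: s² + 6.2s + K_p·7 = 0.
So ω_n = √(7K_p) and 2ζω_n = 6.2, giving ζ = 6.2/(2√(7K_p)).
Setting ζ = 0.65: √(7K_p) = 6.2/(2·0.65) = 4.769, so K_p = 22.75/7 = 3.25.

K_p = 3.25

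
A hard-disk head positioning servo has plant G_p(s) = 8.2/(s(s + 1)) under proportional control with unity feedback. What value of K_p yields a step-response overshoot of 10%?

K_p = 0.0872

From %OS = 100·exp(−πζ/√(1−ζ²)) = 10%, ζ = −ln(0.1)/√(π²+ln²(0.1)) = 0.5912.
Characteristic equation s² + 1s + 8.2K_p = 0 gives ζ = 1/(2√(8.2K_p)).
Setting ζ = 0.5912: √(8.2K_p) = 1/(2·0.5912) = 0.8458, so K_p = 0.7154/8.2 = 0.0872.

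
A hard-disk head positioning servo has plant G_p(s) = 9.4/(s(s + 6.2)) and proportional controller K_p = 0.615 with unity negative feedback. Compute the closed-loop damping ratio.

ζ = 1.29

The closed-loop denominator is s(s+6.2) + 0.615·9.4 = s² + 6.2s + 5.781.
Matching s² + 2ζω_n s + ω_n²: ω_n = √5.781 = 2.404 rad/s and 2ζω_n = 6.2, so ζ = 6.2/(2·2.404) = 1.29.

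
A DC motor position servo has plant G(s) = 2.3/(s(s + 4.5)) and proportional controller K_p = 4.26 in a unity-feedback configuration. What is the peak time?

T_p = 1.44 s

Closed-loop characteristic equation: s² + 4.5s + 9.798 = 0, so ω_n = 3.13 rad/s and ζ = 4.5/(2·3.13) = 0.7188.
Damped frequency ω_d = ω_n√(1−ζ²) = 2.176 rad/s, so peak time T_p = π/ω_d = 1.44 s.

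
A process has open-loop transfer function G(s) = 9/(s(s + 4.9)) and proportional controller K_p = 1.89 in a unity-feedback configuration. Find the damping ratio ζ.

ζ = 0.594

1 + K_p·G(s) = 0 gives s² + 4.9s + 17.01 = 0.
So ω_n² = 17.01 ⇒ ω_n = 4.124 rad/s, and ζ = 4.9/(2ω_n) = 0.594.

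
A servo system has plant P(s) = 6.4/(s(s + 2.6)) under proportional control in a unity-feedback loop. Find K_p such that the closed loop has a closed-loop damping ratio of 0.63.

Closed-loop characteristic equation: s² + 2.6s + K_p·6.4 = 0.
So ω_n = √(6.4K_p) and 2ζω_n = 2.6, giving ζ = 2.6/(2√(6.4K_p)).
Setting ζ = 0.63: √(6.4K_p) = 2.6/(2·0.63) = 2.063, so K_p = 4.258/6.4 = 0.665.

K_p = 0.665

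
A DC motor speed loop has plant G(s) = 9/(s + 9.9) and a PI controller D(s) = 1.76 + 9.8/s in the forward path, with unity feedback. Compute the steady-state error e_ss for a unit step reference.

The open loop D(s)G(s) has a pole at the origin (type 1), so the static position error constant is infinite and e_ss = 1/(1+∞) = 0.

0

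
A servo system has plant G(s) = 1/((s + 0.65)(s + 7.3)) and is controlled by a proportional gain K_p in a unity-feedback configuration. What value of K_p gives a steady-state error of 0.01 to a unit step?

K_p = 470

The loop is type 0, so e_ss(step) = 1/(1 + K_pos) with K_pos = K_p·G(0).
G(0) = 0.2107. Require 1/(1 + K_p·0.2107) = 0.01, so 1 + 0.2107·K_p = 100.
K_p = (100 − 1)/0.2107 = 470.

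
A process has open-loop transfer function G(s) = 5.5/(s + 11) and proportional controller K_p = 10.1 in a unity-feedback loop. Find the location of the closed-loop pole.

s = -66.55

Closed-loop transfer function: T(s) = K_p·G(s)/(1 + K_p·G(s)) = 55.55/(s + 11 + 55.55) = 55.55/(s + 66.55).
The closed-loop pole is at s = −66.55.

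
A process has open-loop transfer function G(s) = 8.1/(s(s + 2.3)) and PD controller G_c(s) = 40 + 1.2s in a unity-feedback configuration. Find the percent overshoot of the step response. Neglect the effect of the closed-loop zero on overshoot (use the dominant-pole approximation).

Forward path: (40 + 1.2s)·8.1/(s(s+2.3)). The closed-loop characteristic equation is s² + (2.3 + 8.1·1.2)s + 8.1·40 = 0.
That is s² + 12.02s + 324 = 0, so ω_n = 18 rad/s and ζ = 12.02/(2·18) = 0.3339.
%OS = 100·exp(−πζ/√(1−ζ²)) = 32.9%.

32.9%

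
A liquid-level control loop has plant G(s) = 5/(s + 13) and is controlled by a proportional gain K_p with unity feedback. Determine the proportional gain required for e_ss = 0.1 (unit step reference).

K_p = 23.4

The loop is type 0, so e_ss(step) = 1/(1 + K_pos) with K_pos = K_p·G(0).
G(0) = 0.3846. Require 1/(1 + K_p·0.3846) = 0.1, so 1 + 0.3846·K_p = 10.
K_p = (10 − 1)/0.3846 = 23.4.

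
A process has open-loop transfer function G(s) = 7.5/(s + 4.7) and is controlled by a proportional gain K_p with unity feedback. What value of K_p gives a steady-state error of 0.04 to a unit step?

The loop is type 0, so e_ss(step) = 1/(1 + K_pos) with K_pos = K_p·G(0).
G(0) = 1.596. Require 1/(1 + K_p·1.596) = 0.04, so 1 + 1.596·K_p = 25.
K_p = (25 − 1)/1.596 = 15.

K_p = 15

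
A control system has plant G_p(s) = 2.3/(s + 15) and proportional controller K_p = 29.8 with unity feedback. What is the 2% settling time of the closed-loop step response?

Closed-loop transfer function: T(s) = K_p·G_p(s)/(1 + K_p·G_p(s)) = 68.54/(s + 15 + 68.54) = 68.54/(s + 83.54).
Time constant τ = 1/83.54 = 0.01197 s, so the 2% settling time is about 4τ = 0.0479 s.

T_s ≈ 0.0479 s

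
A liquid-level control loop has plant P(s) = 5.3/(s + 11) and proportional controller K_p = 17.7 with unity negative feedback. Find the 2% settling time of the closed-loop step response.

T_s ≈ 0.0382 s

Closed-loop transfer function: T(s) = K_p·P(s)/(1 + K_p·P(s)) = 93.81/(s + 11 + 93.81) = 93.81/(s + 104.8).
Time constant τ = 1/104.8 = 0.009541 s, so the 2% settling time is about 4τ = 0.0382 s.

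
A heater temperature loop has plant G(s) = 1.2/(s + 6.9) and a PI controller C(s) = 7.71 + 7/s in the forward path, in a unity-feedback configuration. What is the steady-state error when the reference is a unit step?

The open loop C(s)G(s) has a pole at the origin (type 1), so the static position error constant is infinite and e_ss = 1/(1+∞) = 0.

0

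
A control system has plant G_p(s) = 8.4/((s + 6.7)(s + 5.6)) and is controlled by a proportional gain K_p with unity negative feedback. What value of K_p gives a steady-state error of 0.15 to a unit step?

For a type-0 loop with proportional control, e_ss = 1/(1 + K_p·G_p(0)).
G_p(0) = 0.2239. Require 1/(1 + K_p·0.2239) = 0.15, so 1 + 0.2239·K_p = 6.667.
K_p = (6.667 − 1)/0.2239 = 25.3.

K_p = 25.3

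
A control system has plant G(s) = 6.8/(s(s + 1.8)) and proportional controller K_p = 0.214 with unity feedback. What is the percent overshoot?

2.96%

From 1 + K_pG(s) = 0: s² + 1.8s + 1.455 = 0 ⇒ ω_n = 1.206, ζ = 0.7461.
%OS = 100·exp(−πζ/√(1−ζ²)) = 100·exp(−π·0.7461/√0.4434) = 2.96%.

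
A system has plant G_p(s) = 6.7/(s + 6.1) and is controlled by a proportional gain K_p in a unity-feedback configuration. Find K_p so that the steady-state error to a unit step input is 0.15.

K_p = 5.16

The loop is type 0, so e_ss(step) = 1/(1 + K_pos) with K_pos = K_p·G_p(0).
G_p(0) = 1.098. Require 1/(1 + K_p·1.098) = 0.15, so 1 + 1.098·K_p = 6.667.
K_p = (6.667 − 1)/1.098 = 5.16.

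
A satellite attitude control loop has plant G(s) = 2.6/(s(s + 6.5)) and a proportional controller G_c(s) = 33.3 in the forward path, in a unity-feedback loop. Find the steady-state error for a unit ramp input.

The loop has one pole at the origin (type 1). Velocity error constant K_v = lim_{s→0} s·G_c(s)G(s) = 33.3·2.6/6.5 = 13.32.
Steady-state error to a unit ramp: e_ss = 1/K_v = 0.0751.

0.0751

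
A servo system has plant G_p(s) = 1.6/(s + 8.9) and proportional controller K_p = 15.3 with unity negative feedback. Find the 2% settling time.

Closed-loop transfer function: T(s) = K_p·G_p(s)/(1 + K_p·G_p(s)) = 24.48/(s + 8.9 + 24.48) = 24.48/(s + 33.38).
Time constant τ = 1/33.38 = 0.02996 s, so the 2% settling time is about 4τ = 0.12 s.

T_s ≈ 0.12 s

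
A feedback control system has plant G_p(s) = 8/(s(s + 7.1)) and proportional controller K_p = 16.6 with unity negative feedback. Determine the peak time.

T_p = 0.287 s

Closed-loop characteristic equation: s² + 7.1s + 132.8 = 0, so ω_n = 11.52 rad/s and ζ = 7.1/(2·11.52) = 0.3081.
Damped frequency ω_d = ω_n√(1−ζ²) = 10.96 rad/s, so peak time T_p = π/ω_d = 0.287 s.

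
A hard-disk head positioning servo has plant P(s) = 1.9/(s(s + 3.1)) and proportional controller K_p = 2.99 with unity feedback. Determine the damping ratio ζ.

ζ = 0.65

1 + K_p·P(s) = 0 gives s² + 3.1s + 5.681 = 0.
So ω_n² = 5.681 ⇒ ω_n = 2.383 rad/s, and ζ = 3.1/(2ω_n) = 0.65.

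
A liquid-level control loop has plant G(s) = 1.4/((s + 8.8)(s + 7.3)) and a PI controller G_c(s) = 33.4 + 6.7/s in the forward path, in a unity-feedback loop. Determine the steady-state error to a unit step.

0

The open loop G_c(s)G(s) has a pole at the origin (type 1), so the static position error constant is infinite and e_ss = 1/(1+∞) = 0.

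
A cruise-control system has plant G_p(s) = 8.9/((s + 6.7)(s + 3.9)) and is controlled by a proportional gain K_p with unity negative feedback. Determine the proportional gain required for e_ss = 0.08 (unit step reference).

For a type-0 loop with proportional control, e_ss = 1/(1 + K_p·G_p(0)).
G_p(0) = 0.3406. Require 1/(1 + K_p·0.3406) = 0.08, so 1 + 0.3406·K_p = 12.5.
K_p = (12.5 − 1)/0.3406 = 33.8.

K_p = 33.8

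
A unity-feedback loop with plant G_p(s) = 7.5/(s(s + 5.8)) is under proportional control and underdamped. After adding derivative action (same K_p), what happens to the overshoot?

With PD the characteristic equation becomes s² + (a + K·K_d)s + K·K_p = 0; the damping term grows, ζ rises, overshoot falls.

decrease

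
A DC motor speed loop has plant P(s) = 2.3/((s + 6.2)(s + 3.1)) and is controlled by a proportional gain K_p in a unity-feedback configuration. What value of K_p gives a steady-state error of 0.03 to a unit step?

K_p = 270

For a type-0 loop with proportional control, e_ss = 1/(1 + K_p·P(0)).
P(0) = 0.1197. Require 1/(1 + K_p·0.1197) = 0.03, so 1 + 0.1197·K_p = 33.33.
K_p = (33.33 − 1)/0.1197 = 270.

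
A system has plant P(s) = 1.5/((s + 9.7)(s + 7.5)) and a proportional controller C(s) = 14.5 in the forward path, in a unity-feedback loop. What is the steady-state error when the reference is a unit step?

0.77

The loop is type 0. Static position error constant K_pos = C(0)·P(0) = 14.5·0.02062 = 0.299.
Steady-state error to a unit step: e_ss = 1/(1+K_pos) = 1/1.299 = 0.77.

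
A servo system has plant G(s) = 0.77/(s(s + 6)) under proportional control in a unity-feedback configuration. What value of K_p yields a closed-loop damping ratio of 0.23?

Closed-loop characteristic equation: s² + 6s + K_p·0.77 = 0.
So ω_n = √(0.77K_p) and 2ζω_n = 6, giving ζ = 6/(2√(0.77K_p)).
Setting ζ = 0.23: √(0.77K_p) = 6/(2·0.23) = 13.04, so K_p = 170.1/0.77 = 221.

K_p = 221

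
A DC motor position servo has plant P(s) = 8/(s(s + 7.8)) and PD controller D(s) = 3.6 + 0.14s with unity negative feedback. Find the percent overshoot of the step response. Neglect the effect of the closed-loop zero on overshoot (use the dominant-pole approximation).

0.915%

Forward path: (3.6 + 0.14s)·8/(s(s+7.8)). The closed-loop characteristic equation is s² + (7.8 + 8·0.14)s + 8·3.6 = 0.
That is s² + 8.92s + 28.8 = 0, so ω_n = 5.367 rad/s and ζ = 8.92/(2·5.367) = 0.8311.
%OS = 100·exp(−πζ/√(1−ζ²)) = 0.915%.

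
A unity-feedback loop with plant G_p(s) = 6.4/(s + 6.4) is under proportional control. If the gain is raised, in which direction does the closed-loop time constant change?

The closed-loop bandwidth 6.4+K_p·6.4 grows with K_p, so τ shrinks.

decrease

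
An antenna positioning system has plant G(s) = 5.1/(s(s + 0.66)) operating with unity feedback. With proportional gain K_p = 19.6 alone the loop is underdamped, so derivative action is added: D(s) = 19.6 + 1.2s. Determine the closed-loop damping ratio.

Forward path: (19.6 + 1.2s)·5.1/(s(s+0.66)). The closed-loop characteristic equation is s² + (0.66 + 5.1·1.2)s + 5.1·19.6 = 0.
That is s² + 6.78s + 99.96 = 0, so ω_n = 9.998 rad/s and ζ = 6.78/(2·9.998) = 0.3391.

ζ = 0.339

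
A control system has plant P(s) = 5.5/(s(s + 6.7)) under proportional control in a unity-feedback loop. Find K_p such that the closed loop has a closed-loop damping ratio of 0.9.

K_p = 2.52

Closed-loop characteristic equation: s² + 6.7s + K_p·5.5 = 0.
So ω_n = √(5.5K_p) and 2ζω_n = 6.7, giving ζ = 6.7/(2√(5.5K_p)).
Setting ζ = 0.9: √(5.5K_p) = 6.7/(2·0.9) = 3.722, so K_p = 13.85/5.5 = 2.52.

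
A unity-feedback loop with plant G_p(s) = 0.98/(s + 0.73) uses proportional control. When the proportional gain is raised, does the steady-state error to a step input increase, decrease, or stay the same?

decrease

The position error constant K_pos = K_p·G_p(0) grows with K_p, and e_ss = 1/(1+K_pos) falls.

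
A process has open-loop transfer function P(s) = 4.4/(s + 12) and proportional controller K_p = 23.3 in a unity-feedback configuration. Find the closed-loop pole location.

s = -114.5

Closed-loop transfer function: T(s) = K_p·P(s)/(1 + K_p·P(s)) = 102.5/(s + 12 + 102.5) = 102.5/(s + 114.5).
The closed-loop pole is at s = −114.5.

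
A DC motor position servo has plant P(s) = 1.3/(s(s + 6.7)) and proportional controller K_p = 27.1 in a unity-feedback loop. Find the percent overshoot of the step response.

11.7%

From 1 + K_pP(s) = 0: s² + 6.7s + 35.23 = 0 ⇒ ω_n = 5.935, ζ = 0.5644.
%OS = 100·exp(−πζ/√(1−ζ²)) = 100·exp(−π·0.5644/√0.6815) = 11.7%.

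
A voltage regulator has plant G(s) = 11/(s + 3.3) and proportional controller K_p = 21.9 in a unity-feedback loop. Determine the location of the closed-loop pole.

Closed-loop transfer function: T(s) = K_p·G(s)/(1 + K_p·G(s)) = 240.9/(s + 3.3 + 240.9) = 240.9/(s + 244.2).
The closed-loop pole is at s = −244.2.

s = -244.2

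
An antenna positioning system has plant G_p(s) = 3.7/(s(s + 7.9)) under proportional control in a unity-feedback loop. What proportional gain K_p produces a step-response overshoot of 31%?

K_p = 34.6

From %OS = 100·exp(−πζ/√(1−ζ²)) = 31%, ζ = −ln(0.31)/√(π²+ln²(0.31)) = 0.3493.
Characteristic equation s² + 7.9s + 3.7K_p = 0 gives ζ = 7.9/(2√(3.7K_p)).
Setting ζ = 0.3493: √(3.7K_p) = 7.9/(2·0.3493) = 11.31, so K_p = 127.9/3.7 = 34.6.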